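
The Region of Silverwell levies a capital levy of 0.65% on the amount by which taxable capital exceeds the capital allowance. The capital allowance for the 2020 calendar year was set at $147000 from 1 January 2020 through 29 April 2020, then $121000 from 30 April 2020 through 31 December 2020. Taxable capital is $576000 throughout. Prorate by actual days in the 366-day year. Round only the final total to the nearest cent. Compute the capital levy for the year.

1 January – 29 April 2020: 120 days, exemption $147000 → ($576000 − $147000) × 0.65% × 120/366 = $914.2623
30 April – 31 December 2020: 246 days, exemption $121000 → ($576000 − $121000) × 0.65% × 246/366 = $1987.8279
Total = $2902.0902

$2902.09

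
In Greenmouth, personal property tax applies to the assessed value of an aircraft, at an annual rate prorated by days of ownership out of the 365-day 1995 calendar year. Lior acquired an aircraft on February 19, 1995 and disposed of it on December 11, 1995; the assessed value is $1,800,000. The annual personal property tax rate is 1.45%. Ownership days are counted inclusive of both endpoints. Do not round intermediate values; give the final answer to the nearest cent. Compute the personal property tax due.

$21,166.03

Days held (February 19 – December 11, 1995): 296 out of 365
Tax = $1,800,000 × 1.45% × 296/365 = $21,166.0274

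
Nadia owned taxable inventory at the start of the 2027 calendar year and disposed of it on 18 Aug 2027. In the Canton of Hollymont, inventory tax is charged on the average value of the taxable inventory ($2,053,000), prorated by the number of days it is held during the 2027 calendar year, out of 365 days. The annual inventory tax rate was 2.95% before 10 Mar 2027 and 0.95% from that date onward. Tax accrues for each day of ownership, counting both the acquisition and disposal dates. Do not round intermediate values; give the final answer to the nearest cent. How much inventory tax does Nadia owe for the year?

1 Jan – 9 Mar 2027: 68 days at 2.95% → $2,053,000 × 2.95% × 68/365 = $11,283.0630
10 Mar – 18 Aug 2027: 162 days at 0.95% → $2,053,000 × 0.95% × 162/365 = $8,656.3479
Total = $19,939.4110

$19,939.41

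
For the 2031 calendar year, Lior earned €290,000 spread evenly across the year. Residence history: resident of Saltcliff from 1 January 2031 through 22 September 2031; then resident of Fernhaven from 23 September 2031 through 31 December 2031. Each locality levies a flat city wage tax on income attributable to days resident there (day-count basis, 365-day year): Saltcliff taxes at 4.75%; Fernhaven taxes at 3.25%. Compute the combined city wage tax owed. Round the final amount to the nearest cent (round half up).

€12,583.22

Saltcliff, 1 January – 22 September 2031: 265 days → €290,000 × 4.75% × 265/365 = €10,001.0274
Fernhaven, 23 September – 31 December 2031: 100 days → €290,000 × 3.25% × 100/365 = €2,582.1918
Total = €12,583.2192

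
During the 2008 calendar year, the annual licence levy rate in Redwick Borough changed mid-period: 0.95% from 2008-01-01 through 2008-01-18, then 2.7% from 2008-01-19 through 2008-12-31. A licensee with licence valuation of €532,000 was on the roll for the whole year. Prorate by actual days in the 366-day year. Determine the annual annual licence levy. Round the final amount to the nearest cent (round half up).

2008-01-01 to 2008-01-18: 18 days at 0.95% → €532,000 × 0.95% × 18/366 = €248.5574
2008-01-19 to 2008-12-31: 348 days at 2.7% → €532,000 × 2.7% × 348/366 = €13,657.5738
Total = €13,906.1311

€13,906.13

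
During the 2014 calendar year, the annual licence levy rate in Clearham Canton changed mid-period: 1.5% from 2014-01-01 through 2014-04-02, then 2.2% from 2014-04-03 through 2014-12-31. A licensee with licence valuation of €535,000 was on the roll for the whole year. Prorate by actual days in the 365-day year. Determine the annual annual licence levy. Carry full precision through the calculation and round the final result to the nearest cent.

€10,826.05

2014-01-01 to 2014-04-02: 92 days at 1.5% → €535,000 × 1.5% × 92/365 = €2,022.7397
2014-04-03 to 2014-12-31: 273 days at 2.2% → €535,000 × 2.2% × 273/365 = €8,803.3151
Total = €10,826.0548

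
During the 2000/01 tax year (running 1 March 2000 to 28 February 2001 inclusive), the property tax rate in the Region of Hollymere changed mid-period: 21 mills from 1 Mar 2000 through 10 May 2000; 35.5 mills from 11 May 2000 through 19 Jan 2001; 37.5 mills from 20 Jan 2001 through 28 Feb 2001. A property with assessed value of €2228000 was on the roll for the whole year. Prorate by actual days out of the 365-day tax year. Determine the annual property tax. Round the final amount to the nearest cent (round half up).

€73298.15

1 Mar – 10 May 2000: 71 days at 21 mills → €2228000 × 2.1% × 71/365 = €9101.2274
11 May 2000 – 19 Jan 2001: 254 days at 35.5 mills → €2228000 × 3.55% × 254/365 = €55040.7562
20 Jan – 28 Feb 2001: 40 days at 37.5 mills → €2228000 × 3.75% × 40/365 = €9156.1644
Total = €73298.1479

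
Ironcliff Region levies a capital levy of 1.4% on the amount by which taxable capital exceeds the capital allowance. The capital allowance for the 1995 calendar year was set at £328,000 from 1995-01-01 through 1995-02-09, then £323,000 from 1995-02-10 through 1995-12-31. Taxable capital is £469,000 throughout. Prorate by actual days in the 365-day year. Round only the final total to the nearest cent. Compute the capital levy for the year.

1995-01-01 to 1995-02-09: 40 days, exemption £328,000 → (£469,000 − £328,000) × 1.4% × 40/365 = £216.3288
1995-02-10 to 1995-12-31: 325 days, exemption £323,000 → (£469,000 − £323,000) × 1.4% × 325/365 = £1,820.0000
Total = £2,036.3288

£2,036.33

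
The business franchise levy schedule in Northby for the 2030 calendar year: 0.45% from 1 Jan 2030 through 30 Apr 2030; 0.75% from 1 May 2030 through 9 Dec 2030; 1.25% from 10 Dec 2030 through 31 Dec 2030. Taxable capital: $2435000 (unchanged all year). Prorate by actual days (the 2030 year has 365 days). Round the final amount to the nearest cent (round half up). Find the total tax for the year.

1 Jan – 30 Apr 2030: 120 days at 0.45% → $2435000 × 0.45% × 120/365 = $3602.4658
1 May – 9 Dec 2030: 223 days at 0.75% → $2435000 × 0.75% × 223/365 = $11157.6370
10 Dec – 31 Dec 2030: 22 days at 1.25% → $2435000 × 1.25% × 22/365 = $1834.5890
Total = $16594.6918

$16594.69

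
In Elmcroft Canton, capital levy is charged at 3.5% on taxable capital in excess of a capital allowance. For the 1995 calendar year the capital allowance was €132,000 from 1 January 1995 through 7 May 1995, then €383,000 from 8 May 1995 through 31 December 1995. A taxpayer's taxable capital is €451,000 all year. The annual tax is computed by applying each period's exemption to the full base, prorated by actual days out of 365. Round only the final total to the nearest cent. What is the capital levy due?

1 January – 7 May 1995: 127 days, exemption €132,000 → (€451,000 − €132,000) × 3.5% × 127/365 = €3,884.8082
8 May – 31 December 1995: 238 days, exemption €383,000 → (€451,000 − €383,000) × 3.5% × 238/365 = €1,551.8904
Total = €5,436.6986

€5,436.70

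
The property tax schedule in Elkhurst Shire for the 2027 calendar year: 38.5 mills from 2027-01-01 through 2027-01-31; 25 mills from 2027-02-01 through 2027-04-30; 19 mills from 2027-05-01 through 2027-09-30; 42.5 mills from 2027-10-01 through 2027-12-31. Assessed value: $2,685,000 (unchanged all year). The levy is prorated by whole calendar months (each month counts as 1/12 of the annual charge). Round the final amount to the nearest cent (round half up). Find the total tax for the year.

2027-01-01 to 2027-01-31: 1 month at 38.5 mills → $2,685,000 × 3.85% × 1/12 = $8,614.3750
2027-02-01 to 2027-04-30: 3 months at 25 mills → $2,685,000 × 2.5% × 3/12 = $16,781.2500
2027-05-01 to 2027-09-30: 5 months at 19 mills → $2,685,000 × 1.9% × 5/12 = $21,256.2500
2027-10-01 to 2027-12-31: 3 months at 42.5 mills → $2,685,000 × 4.25% × 3/12 = $28,528.1250
Total = $75,180.0000

$75,180.00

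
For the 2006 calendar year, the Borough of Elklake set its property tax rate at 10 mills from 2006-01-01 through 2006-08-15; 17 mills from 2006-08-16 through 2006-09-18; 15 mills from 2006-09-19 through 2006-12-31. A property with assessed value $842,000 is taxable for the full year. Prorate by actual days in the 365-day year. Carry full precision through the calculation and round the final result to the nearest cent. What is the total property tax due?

$10,168.59

2006-01-01 to 2006-08-15: 227 days at 10 mills → $842,000 × 1% × 227/365 = $5,236.5479
2006-08-16 to 2006-09-18: 34 days at 17 mills → $842,000 × 1.7% × 34/365 = $1,333.3589
2006-09-19 to 2006-12-31: 104 days at 15 mills → $842,000 × 1.5% × 104/365 = $3,598.6849
Total = $10,168.5918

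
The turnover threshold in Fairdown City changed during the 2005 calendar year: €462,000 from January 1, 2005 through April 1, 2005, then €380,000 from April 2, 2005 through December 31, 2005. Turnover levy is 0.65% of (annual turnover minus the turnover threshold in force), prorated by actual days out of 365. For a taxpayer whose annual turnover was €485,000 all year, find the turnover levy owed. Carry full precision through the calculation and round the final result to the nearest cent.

€549.62

January 1 – April 1, 2005: 91 days, exemption €462,000 → (€485,000 − €462,000) × 0.65% × 91/365 = €37.2726
April 2 – December 31, 2005: 274 days, exemption €380,000 → (€485,000 − €380,000) × 0.65% × 274/365 = €512.3425
Total = €549.6151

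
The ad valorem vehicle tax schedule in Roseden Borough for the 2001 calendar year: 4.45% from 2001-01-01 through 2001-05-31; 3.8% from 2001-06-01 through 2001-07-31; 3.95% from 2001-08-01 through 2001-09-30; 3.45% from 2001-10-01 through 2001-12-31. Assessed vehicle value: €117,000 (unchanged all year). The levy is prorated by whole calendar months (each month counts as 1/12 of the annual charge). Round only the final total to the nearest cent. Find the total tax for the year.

€4,689.75

2001-01-01 to 2001-05-31: 5 months at 4.45% → €117,000 × 4.45% × 5/12 = €2,169.3750
2001-06-01 to 2001-07-31: 2 months at 3.8% → €117,000 × 3.8% × 2/12 = €741.0000
2001-08-01 to 2001-09-30: 2 months at 3.95% → €117,000 × 3.95% × 2/12 = €770.2500
2001-10-01 to 2001-12-31: 3 months at 3.45% → €117,000 × 3.45% × 3/12 = €1,009.1250
Total = €4,689.7500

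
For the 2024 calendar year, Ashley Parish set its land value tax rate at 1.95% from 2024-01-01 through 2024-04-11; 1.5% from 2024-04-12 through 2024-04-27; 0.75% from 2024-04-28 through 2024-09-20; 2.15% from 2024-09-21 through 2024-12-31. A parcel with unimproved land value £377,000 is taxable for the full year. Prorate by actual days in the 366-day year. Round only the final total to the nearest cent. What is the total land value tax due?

2024-01-01 to 2024-04-11: 102 days at 1.95% → £377,000 × 1.95% × 102/366 = £2,048.7787
2024-04-12 to 2024-04-27: 16 days at 1.5% → £377,000 × 1.5% × 16/366 = £247.2131
2024-04-28 to 2024-09-20: 146 days at 0.75% → £377,000 × 0.75% × 146/366 = £1,127.9098
2024-09-21 to 2024-12-31: 102 days at 2.15% → £377,000 × 2.15% × 102/366 = £2,258.9098
Total = £5,682.8115

£5,682.81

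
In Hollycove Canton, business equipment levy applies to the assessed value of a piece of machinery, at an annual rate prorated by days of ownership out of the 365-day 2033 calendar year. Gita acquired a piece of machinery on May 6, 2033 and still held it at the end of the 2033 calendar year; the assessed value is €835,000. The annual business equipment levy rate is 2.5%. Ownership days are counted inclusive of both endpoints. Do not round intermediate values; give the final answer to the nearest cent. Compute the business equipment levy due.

€13,726.03

Days held (May 6 – December 31, 2033): 240 out of 365
Tax = €835,000 × 2.5% × 240/365 = €13,726.0274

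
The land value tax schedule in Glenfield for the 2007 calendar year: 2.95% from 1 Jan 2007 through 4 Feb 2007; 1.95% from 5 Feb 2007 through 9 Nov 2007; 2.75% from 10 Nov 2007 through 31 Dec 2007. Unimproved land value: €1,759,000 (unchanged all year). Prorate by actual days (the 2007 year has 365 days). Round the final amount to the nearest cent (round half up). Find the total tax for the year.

€37,991.99

1 Jan – 4 Feb 2007: 35 days at 2.95% → €1,759,000 × 2.95% × 35/365 = €4,975.8014
5 Feb – 9 Nov 2007: 278 days at 1.95% → €1,759,000 × 1.95% × 278/365 = €26,124.7644
10 Nov – 31 Dec 2007: 52 days at 2.75% → €1,759,000 × 2.75% × 52/365 = €6,891.4247
Total = €37,991.9904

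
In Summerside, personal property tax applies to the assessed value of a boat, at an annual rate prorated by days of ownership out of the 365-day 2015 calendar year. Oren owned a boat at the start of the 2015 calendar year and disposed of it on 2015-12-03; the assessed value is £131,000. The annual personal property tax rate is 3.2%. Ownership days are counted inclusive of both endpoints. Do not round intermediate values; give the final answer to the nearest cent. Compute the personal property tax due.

Days held (2015-01-01 to 2015-12-03): 337 out of 365
Tax = £131,000 × 3.2% × 337/365 = £3,870.4219

£3,870.42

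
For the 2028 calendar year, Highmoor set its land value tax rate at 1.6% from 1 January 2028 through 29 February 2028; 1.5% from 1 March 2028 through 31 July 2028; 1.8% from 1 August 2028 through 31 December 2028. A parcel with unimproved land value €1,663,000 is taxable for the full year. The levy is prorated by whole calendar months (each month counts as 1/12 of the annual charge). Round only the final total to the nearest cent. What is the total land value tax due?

1 January – 29 February 2028: 2 months at 1.6% → €1,663,000 × 1.6% × 2/12 = €4,434.6667
1 March – 31 July 2028: 5 months at 1.5% → €1,663,000 × 1.5% × 5/12 = €10,393.7500
1 August – 31 December 2028: 5 months at 1.8% → €1,663,000 × 1.8% × 5/12 = €12,472.5000
Total = €27,300.9167

€27,300.92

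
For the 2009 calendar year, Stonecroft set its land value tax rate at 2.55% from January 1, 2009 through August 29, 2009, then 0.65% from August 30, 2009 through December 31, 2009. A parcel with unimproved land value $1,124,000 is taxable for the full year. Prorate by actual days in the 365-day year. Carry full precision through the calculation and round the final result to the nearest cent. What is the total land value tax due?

$21,406.81

January 1 – August 29, 2009: 241 days at 2.55% → $1,124,000 × 2.55% × 241/365 = $18,924.7726
August 30 – December 31, 2009: 124 days at 0.65% → $1,124,000 × 0.65% × 124/365 = $2,482.0384
Total = $21,406.8110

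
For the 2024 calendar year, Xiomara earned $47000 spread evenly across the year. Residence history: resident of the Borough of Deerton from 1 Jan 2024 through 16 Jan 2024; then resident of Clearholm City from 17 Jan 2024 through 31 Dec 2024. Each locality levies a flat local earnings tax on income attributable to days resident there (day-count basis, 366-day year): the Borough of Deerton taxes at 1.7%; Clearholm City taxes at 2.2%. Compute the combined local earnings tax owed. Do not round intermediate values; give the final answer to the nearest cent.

$1023.73

The Borough of Deerton, 1 Jan – 16 Jan 2024: 16 days → $47000 × 1.7% × 16/366 = $34.9290
Clearholm City, 17 Jan – 31 Dec 2024: 350 days → $47000 × 2.2% × 350/366 = $988.7978
Total = $1023.7268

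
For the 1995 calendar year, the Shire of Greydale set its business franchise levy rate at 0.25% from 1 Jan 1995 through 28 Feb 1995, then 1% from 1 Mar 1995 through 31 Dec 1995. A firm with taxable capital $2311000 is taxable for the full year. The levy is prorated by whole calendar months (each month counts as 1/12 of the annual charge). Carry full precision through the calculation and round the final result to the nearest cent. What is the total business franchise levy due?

$20221.25

1 Jan – 28 Feb 1995: 2 months at 0.25% → $2311000 × 0.25% × 2/12 = $962.9167
1 Mar – 31 Dec 1995: 10 months at 1% → $2311000 × 1% × 10/12 = $19258.3333
Total = $20221.2500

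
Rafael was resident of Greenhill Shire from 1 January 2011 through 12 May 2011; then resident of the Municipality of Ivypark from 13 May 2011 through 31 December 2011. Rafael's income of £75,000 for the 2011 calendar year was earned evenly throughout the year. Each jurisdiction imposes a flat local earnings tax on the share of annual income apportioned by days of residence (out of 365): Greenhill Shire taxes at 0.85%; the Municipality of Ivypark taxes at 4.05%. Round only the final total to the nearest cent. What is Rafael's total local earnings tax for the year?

Greenhill Shire, 1 January – 12 May 2011: 132 days → £75,000 × 0.85% × 132/365 = £230.5479
The Municipality of Ivypark, 13 May – 31 December 2011: 233 days → £75,000 × 4.05% × 233/365 = £1,939.0068
Total = £2,169.5548

£2,169.55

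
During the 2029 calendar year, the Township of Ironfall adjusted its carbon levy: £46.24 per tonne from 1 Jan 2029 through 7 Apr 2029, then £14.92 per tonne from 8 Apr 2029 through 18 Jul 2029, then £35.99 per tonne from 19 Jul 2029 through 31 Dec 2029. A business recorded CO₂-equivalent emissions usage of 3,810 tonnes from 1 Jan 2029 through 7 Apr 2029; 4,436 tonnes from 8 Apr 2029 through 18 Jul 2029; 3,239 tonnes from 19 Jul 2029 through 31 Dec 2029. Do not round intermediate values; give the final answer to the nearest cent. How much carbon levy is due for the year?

1 Jan – 7 Apr 2029: 3,810 tonnes at £46.24/tonne → £176,174.40
8 Apr – 18 Jul 2029: 4,436 tonnes at £14.92/tonne → £66,185.12
19 Jul – 31 Dec 2029: 3,239 tonnes at £35.99/tonne → £116,571.61

£358,931.13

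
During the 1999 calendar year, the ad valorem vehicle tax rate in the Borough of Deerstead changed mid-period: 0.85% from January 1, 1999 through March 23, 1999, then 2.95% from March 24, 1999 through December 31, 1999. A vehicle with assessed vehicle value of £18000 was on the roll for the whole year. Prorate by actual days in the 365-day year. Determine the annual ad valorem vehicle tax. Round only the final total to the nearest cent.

£446.08

January 1 – March 23, 1999: 82 days at 0.85% → £18000 × 0.85% × 82/365 = £34.3726
March 24 – December 31, 1999: 283 days at 2.95% → £18000 × 2.95% × 283/365 = £411.7068
Total = £446.0795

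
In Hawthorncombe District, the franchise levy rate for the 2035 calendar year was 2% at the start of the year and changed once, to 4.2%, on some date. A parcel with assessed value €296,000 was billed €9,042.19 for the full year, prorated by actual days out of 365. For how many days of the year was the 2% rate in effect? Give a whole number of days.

190 days

Let d = days at the first rate; then 365 − d days at the second rate.
€296,000 × [2%·d + 4.2%·(365−d)] / 365 = €9,042.19
Solving gives d = 190, so the new rate took effect on July 10, 2035.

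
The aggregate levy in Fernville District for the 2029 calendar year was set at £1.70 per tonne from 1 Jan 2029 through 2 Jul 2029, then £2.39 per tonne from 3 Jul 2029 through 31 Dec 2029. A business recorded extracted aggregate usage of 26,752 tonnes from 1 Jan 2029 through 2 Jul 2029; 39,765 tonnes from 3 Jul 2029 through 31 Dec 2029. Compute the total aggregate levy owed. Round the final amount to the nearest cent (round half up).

£140,516.75

1 Jan – 2 Jul 2029: 26,752 tonnes at £1.70/tonne → £45,478.40
3 Jul – 31 Dec 2029: 39,765 tonnes at £2.39/tonne → £95,038.35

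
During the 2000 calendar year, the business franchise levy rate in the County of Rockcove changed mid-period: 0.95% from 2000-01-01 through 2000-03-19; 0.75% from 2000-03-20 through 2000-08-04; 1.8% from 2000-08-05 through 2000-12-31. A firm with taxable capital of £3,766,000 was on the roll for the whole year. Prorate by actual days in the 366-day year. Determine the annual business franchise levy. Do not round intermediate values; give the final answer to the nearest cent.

£45,968.87

2000-01-01 to 2000-03-19: 79 days at 0.95% → £3,766,000 × 0.95% × 79/366 = £7,722.3579
2000-03-20 to 2000-08-04: 138 days at 0.75% → £3,766,000 × 0.75% × 138/366 = £10,649.7541
2000-08-05 to 2000-12-31: 149 days at 1.8% → £3,766,000 × 1.8% × 149/366 = £27,596.7541
Total = £45,968.8661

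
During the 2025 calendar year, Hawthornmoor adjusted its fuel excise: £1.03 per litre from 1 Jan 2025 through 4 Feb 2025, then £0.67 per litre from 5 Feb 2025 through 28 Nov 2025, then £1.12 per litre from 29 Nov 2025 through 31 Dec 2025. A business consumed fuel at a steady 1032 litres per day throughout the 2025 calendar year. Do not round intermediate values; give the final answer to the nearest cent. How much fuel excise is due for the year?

1 Jan – 4 Feb 2025: 35 days × 1032 litres/day = 36,120 litres at £1.03/litre → £37,203.60
5 Feb – 28 Nov 2025: 297 days × 1032 litres/day = 306,504 litres at £0.67/litre → £205,357.68
29 Nov – 31 Dec 2025: 33 days × 1032 litres/day = 34,056 litres at £1.12/litre → £38,142.72

£280,704.00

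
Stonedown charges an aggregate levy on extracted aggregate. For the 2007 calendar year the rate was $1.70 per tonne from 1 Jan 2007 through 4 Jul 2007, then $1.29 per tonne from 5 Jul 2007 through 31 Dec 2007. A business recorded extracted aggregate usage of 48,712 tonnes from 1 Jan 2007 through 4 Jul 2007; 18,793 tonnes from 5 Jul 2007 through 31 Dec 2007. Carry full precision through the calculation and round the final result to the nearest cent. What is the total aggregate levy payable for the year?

1 Jan – 4 Jul 2007: 48,712 tonnes at $1.70/tonne → $82810.40
5 Jul – 31 Dec 2007: 18,793 tonnes at $1.29/tonne → $24242.97

$107053.37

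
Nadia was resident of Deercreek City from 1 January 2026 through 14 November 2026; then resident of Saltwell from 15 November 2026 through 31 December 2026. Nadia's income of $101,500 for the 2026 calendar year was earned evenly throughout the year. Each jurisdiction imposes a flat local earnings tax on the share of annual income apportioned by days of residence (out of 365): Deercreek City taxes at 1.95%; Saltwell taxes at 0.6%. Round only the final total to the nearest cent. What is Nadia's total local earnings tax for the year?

$1,802.81

Deercreek City, 1 January – 14 November 2026: 318 days → $101,500 × 1.95% × 318/365 = $1,724.3877
Saltwell, 15 November – 31 December 2026: 47 days → $101,500 × 0.6% × 47/365 = $78.4192
Total = $1,802.8068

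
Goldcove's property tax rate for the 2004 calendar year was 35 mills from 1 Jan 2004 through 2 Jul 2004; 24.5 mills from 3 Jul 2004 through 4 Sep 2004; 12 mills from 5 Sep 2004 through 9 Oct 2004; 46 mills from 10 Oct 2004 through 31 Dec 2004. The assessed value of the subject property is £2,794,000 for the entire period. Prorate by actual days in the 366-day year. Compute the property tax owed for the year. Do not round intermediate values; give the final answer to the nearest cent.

£93,484.49

1 Jan – 2 Jul 2004: 184 days at 35 mills → £2,794,000 × 3.5% × 184/366 = £49,162.1858
3 Jul – 4 Sep 2004: 64 days at 24.5 mills → £2,794,000 × 2.45% × 64/366 = £11,969.9235
5 Sep – 9 Oct 2004: 35 days at 12 mills → £2,794,000 × 1.2% × 35/366 = £3,206.2295
10 Oct – 31 Dec 2004: 83 days at 46 mills → £2,794,000 × 4.6% × 83/366 = £29,146.1530
Total = £93,484.4918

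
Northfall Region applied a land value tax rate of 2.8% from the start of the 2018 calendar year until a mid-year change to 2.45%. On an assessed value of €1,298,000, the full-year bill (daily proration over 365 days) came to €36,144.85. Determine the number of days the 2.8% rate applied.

Let d = days at the first rate; then 365 − d days at the second rate.
€1,298,000 × [2.8%·d + 2.45%·(365−d)] / 365 = €36,144.85
Solving gives d = 349, so the new rate took effect on December 16, 2018.

349 days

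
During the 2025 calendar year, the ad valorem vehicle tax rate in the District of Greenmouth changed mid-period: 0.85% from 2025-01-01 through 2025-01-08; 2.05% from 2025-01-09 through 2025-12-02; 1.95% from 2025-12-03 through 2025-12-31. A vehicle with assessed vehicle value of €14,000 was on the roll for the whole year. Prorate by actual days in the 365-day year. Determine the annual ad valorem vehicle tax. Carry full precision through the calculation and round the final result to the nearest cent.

2025-01-01 to 2025-01-08: 8 days at 0.85% → €14,000 × 0.85% × 8/365 = €2.6082
2025-01-09 to 2025-12-02: 328 days at 2.05% → €14,000 × 2.05% × 328/365 = €257.9068
2025-12-03 to 2025-12-31: 29 days at 1.95% → €14,000 × 1.95% × 29/365 = €21.6904
Total = €282.2055

€282.21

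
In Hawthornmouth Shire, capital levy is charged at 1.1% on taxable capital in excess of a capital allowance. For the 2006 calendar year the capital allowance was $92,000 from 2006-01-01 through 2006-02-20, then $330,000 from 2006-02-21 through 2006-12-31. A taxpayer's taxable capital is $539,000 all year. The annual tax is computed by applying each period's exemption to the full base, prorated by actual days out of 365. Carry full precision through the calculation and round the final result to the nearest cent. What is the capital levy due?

$2,664.80

2006-01-01 to 2006-02-20: 51 days, exemption $92,000 → ($539,000 − $92,000) × 1.1% × 51/365 = $687.0329
2006-02-21 to 2006-12-31: 314 days, exemption $330,000 → ($539,000 − $330,000) × 1.1% × 314/365 = $1,977.7699
Total = $2,664.8027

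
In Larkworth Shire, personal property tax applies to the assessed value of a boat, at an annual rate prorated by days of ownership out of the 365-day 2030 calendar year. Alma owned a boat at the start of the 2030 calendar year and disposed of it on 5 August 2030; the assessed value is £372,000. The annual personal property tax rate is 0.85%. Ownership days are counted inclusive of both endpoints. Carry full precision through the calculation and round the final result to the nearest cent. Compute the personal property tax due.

Days held (1 January – 5 August 2030): 217 out of 365
Tax = £372,000 × 0.85% × 217/365 = £1,879.8740

£1,879.87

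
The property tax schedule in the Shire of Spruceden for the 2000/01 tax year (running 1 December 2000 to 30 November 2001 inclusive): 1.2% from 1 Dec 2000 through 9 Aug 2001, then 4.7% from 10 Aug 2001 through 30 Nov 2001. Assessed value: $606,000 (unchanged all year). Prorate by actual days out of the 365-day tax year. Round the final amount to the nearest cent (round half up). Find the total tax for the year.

$13,838.38

1 Dec 2000 – 9 Aug 2001: 252 days at 1.2% → $606,000 × 1.2% × 252/365 = $5,020.6685
10 Aug – 30 Nov 2001: 113 days at 4.7% → $606,000 × 4.7% × 113/365 = $8,817.7151
Total = $13,838.3836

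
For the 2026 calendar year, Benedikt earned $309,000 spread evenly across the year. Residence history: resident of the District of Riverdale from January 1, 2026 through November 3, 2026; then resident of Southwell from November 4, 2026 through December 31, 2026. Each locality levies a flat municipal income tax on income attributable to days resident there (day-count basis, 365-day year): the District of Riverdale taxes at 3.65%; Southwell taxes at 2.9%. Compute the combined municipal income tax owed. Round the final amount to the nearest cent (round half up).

$10,910.24

The District of Riverdale, January 1 – November 3, 2026: 307 days → $309,000 × 3.65% × 307/365 = $9,486.3000
Southwell, November 4 – December 31, 2026: 58 days → $309,000 × 2.9% × 58/365 = $1,423.9397
Total = $10,910.2397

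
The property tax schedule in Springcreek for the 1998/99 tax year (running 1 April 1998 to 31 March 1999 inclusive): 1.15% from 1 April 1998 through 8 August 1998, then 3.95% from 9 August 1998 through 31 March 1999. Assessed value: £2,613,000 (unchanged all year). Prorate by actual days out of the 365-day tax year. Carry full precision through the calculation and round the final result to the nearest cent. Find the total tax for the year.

£77,155.09

1 April – 8 August 1998: 130 days at 1.15% → £2,613,000 × 1.15% × 130/365 = £10,702.5616
9 August 1998 – 31 March 1999: 235 days at 3.95% → £2,613,000 × 3.95% × 235/365 = £66,452.5274
Total = £77,155.0890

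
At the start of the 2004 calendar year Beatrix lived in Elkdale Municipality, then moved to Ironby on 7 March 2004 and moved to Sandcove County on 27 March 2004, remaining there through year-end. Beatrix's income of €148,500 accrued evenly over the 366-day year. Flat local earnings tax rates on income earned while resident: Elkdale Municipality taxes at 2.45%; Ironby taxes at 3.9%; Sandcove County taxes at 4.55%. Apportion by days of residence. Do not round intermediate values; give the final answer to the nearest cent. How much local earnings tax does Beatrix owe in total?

€6,141.65

Elkdale Municipality, 1 January – 6 March 2004: 66 days → €148,500 × 2.45% × 66/366 = €656.0779
Ironby, 7 March – 26 March 2004: 20 days → €148,500 × 3.9% × 20/366 = €316.4754
Sandcove County, 27 March – 31 December 2004: 280 days → €148,500 × 4.55% × 280/366 = €5,169.0984
Total = €6,141.6516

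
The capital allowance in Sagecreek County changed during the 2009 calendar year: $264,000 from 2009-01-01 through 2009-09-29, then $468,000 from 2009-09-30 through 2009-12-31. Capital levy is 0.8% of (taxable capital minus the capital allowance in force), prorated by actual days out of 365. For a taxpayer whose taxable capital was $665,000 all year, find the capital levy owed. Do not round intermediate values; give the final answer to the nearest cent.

2009-01-01 to 2009-09-29: 272 days, exemption $264,000 → ($665,000 − $264,000) × 0.8% × 272/365 = $2,390.6192
2009-09-30 to 2009-12-31: 93 days, exemption $468,000 → ($665,000 − $468,000) × 0.8% × 93/365 = $401.5562
Total = $2,792.1753

$2,792.18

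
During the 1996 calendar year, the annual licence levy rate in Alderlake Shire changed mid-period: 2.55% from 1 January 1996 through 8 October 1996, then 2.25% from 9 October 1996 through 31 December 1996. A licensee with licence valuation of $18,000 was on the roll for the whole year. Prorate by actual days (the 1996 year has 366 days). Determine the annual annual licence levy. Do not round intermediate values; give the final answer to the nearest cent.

1 January – 8 October 1996: 282 days at 2.55% → $18,000 × 2.55% × 282/366 = $353.6557
9 October – 31 December 1996: 84 days at 2.25% → $18,000 × 2.25% × 84/366 = $92.9508
Total = $446.6066

$446.61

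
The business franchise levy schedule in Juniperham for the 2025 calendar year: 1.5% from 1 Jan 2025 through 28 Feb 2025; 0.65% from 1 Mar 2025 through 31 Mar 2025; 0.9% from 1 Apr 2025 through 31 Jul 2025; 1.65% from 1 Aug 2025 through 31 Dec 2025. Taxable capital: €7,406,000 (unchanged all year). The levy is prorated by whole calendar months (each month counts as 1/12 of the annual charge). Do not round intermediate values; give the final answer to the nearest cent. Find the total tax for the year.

1 Jan – 28 Feb 2025: 2 months at 1.5% → €7,406,000 × 1.5% × 2/12 = €18,515.0000
1 Mar – 31 Mar 2025: 1 month at 0.65% → €7,406,000 × 0.65% × 1/12 = €4,011.5833
1 Apr – 31 Jul 2025: 4 months at 0.9% → €7,406,000 × 0.9% × 4/12 = €22,218.0000
1 Aug – 31 Dec 2025: 5 months at 1.65% → €7,406,000 × 1.65% × 5/12 = €50,916.2500
Total = €95,660.8333

€95,660.83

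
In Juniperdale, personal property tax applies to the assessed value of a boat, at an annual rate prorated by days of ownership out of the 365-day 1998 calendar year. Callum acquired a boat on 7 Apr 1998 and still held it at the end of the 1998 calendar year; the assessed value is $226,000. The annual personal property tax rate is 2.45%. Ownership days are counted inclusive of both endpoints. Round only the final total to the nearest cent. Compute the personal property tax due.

$4,080.69

Days held (7 Apr – 31 Dec 1998): 269 out of 365
Tax = $226,000 × 2.45% × 269/365 = $4,080.6932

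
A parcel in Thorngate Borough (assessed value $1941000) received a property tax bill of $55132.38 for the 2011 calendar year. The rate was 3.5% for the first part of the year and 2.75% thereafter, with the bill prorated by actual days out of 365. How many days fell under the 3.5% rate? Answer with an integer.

44 days

Let d = days at the first rate; then 365 − d days at the second rate.
$1941000 × [3.5%·d + 2.75%·(365−d)] / 365 = $55132.38
Solving gives d = 44, so the new rate took effect on 14 February 2011.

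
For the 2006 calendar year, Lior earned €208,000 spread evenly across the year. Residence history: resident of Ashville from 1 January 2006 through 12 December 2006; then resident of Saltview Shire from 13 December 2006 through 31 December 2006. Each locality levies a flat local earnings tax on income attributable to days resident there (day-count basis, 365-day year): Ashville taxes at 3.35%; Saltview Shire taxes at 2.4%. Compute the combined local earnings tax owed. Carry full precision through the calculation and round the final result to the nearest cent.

€6,865.14

Ashville, 1 January – 12 December 2006: 346 days → €208,000 × 3.35% × 346/365 = €6,605.2822
Saltview Shire, 13 December – 31 December 2006: 19 days → €208,000 × 2.4% × 19/365 = €259.8575
Total = €6,865.1397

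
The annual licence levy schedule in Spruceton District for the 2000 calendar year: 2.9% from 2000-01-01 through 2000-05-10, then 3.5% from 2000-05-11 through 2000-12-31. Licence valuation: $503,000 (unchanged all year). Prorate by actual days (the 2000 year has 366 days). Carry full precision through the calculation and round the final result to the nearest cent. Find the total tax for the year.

$16,524.79

2000-01-01 to 2000-05-10: 131 days at 2.9% → $503,000 × 2.9% × 131/366 = $5,221.0301
2000-05-11 to 2000-12-31: 235 days at 3.5% → $503,000 × 3.5% × 235/366 = $11,303.7568
Total = $16,524.7869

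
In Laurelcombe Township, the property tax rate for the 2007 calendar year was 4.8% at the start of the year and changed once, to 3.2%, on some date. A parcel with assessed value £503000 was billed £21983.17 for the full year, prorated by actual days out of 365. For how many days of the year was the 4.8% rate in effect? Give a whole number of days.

267 days

Let d = days at the first rate; then 365 − d days at the second rate.
£503000 × [4.8%·d + 3.2%·(365−d)] / 365 = £21983.17
Solving gives d = 267, so the new rate took effect on September 25, 2007.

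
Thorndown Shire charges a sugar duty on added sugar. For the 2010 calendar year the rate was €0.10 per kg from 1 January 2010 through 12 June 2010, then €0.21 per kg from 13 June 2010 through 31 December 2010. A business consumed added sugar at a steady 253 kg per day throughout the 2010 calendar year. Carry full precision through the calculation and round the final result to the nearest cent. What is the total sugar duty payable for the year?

1 January – 12 June 2010: 163 days × 253 kg/day = 41,239 kg at €0.10/kg → €4,123.90
13 June – 31 December 2010: 202 days × 253 kg/day = 51,106 kg at €0.21/kg → €10,732.26

€14,856.16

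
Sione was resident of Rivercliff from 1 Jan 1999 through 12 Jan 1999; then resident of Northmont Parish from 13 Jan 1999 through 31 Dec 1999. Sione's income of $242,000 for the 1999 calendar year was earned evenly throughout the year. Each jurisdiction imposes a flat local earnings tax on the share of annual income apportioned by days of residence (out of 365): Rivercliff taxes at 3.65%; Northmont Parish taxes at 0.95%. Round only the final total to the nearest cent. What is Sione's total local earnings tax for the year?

Rivercliff, 1 Jan – 12 Jan 1999: 12 days → $242,000 × 3.65% × 12/365 = $290.4000
Northmont Parish, 13 Jan – 31 Dec 1999: 353 days → $242,000 × 0.95% × 353/365 = $2,223.4164
Total = $2,513.8164

$2,513.82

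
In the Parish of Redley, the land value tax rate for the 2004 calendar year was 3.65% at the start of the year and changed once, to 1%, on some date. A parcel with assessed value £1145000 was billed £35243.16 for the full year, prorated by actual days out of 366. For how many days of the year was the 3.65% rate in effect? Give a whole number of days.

287 days

Let d = days at the first rate; then 366 − d days at the second rate.
£1145000 × [3.65%·d + 1%·(366−d)] / 366 = £35243.16
Solving gives d = 287, so the new rate took effect on 14 October 2004.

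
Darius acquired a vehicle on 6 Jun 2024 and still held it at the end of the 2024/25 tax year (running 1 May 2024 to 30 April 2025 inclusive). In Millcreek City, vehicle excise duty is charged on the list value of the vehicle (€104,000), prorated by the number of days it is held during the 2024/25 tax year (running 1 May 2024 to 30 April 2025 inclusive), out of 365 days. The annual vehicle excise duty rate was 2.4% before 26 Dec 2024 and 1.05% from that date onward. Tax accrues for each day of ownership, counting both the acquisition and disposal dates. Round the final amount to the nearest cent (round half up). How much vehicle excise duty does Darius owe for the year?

€1,765.15

6 Jun – 25 Dec 2024: 203 days at 2.4% → €104,000 × 2.4% × 203/365 = €1,388.1863
26 Dec 2024 – 30 Apr 2025: 126 days at 1.05% → €104,000 × 1.05% × 126/365 = €376.9644
Total = €1,765.1507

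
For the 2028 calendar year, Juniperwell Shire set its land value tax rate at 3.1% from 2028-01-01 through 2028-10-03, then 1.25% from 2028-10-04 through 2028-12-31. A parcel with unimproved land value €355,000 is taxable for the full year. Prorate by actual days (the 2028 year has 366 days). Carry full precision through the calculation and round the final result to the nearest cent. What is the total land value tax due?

2028-01-01 to 2028-10-03: 277 days at 3.1% → €355,000 × 3.1% × 277/366 = €8,328.9208
2028-10-04 to 2028-12-31: 89 days at 1.25% → €355,000 × 1.25% × 89/366 = €1,079.0642
Total = €9,407.9850

€9,407.98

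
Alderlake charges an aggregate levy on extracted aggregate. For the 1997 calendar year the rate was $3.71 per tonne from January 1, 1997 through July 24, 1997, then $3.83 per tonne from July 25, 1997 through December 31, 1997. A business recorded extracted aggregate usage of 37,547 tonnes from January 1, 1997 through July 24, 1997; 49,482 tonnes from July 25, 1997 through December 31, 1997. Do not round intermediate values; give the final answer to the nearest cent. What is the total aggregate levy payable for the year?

$328,815.43

January 1 – July 24, 1997: 37,547 tonnes at $3.71/tonne → $139,299.37
July 25 – December 31, 1997: 49,482 tonnes at $3.83/tonne → $189,516.06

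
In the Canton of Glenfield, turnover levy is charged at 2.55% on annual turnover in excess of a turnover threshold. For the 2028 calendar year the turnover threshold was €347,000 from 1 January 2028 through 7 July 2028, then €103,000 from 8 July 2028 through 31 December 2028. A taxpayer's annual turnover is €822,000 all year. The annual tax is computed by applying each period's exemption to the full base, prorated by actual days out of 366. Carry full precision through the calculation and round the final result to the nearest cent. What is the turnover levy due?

1 January – 7 July 2028: 189 days, exemption €347,000 → (€822,000 − €347,000) × 2.55% × 189/366 = €6,254.8156
8 July – 31 December 2028: 177 days, exemption €103,000 → (€822,000 − €103,000) × 2.55% × 177/366 = €8,866.6844
Total = €15,121.5000

€15,121.50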